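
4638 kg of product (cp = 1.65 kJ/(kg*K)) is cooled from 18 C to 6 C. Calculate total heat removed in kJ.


dT = 18 - (6) = 12 K
Q = m * cp * dT = 4638 * 1.65 * 12
Q = 91832 kJ

91832


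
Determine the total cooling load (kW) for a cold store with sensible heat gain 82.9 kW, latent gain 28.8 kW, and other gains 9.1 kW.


Q_total = Q_s + Q_l + Q_misc
Q_total = 82.9 + 28.8 + 9.1
Q_total = 120.8 kW

120.8


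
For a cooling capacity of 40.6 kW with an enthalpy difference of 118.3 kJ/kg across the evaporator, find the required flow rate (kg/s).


m_dot = Q / dh
m_dot = 40.6 / 118.3
m_dot = 0.3432 kg/s

0.3432


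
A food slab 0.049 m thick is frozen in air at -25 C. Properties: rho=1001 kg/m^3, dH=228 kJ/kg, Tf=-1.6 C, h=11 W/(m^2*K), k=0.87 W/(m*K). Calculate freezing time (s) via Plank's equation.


dT = -1.6 - (-25) = 23.4 K
term1 = a/(2h) = 0.049/(2*11) = 0.002227272727
term2 = a^2/(8k) = 0.049^2/(8*0.87) = 0.0003449712644
t = rho*dH*1000/dT * (term1 + term2)
t = 1001*228*1000/23.4 * (0.002227272727 + 0.0003449712644)
t = 25088 s

25088


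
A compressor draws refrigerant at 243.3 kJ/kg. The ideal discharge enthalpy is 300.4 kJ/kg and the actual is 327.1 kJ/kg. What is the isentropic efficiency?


dh_ideal = 300.4 - 243.3 = 57.1 kJ/kg
dh_actual = 327.1 - 243.3 = 83.8 kJ/kg
eta_s = dh_ideal / dh_actual = 57.1 / 83.8
eta_s = 0.6814

0.6814


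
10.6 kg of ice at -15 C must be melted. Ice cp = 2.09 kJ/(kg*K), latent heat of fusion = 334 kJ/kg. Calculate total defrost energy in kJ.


Sensible heat = cp * dT = 2.09 * 15 = 31.35 kJ/kg
Total per kg = 31.35 + 334 = 365.35 kJ/kg
Q = m * total = 10.6 * 365.35
Q = 3872.7 kJ

3872.7


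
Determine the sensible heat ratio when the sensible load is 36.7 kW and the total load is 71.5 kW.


SHR = Q_sensible / Q_total
SHR = 36.7 / 71.5
SHR = 0.513

0.513


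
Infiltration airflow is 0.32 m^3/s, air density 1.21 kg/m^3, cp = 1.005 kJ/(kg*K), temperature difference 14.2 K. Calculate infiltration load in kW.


Q = V_dot * rho * cp * dT
Q = 0.32 * 1.21 * 1.005 * 14.2
Q = 5.526 kW

5.526


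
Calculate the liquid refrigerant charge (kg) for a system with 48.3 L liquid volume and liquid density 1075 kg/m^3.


Charge = V * rho / 1000
Charge = 48.3 * 1075 / 1000
Charge = 51.92 kg

51.92


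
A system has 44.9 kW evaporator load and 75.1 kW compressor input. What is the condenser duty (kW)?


Q_cond = Q_evap + W
Q_cond = 44.9 + 75.1
Q_cond = 120.0 kW

120.0


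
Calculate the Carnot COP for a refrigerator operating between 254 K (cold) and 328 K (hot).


dT = 328 - 254 = 74 K
COP_carnot = T_cold / dT = 254 / 74
COP_carnot = 3.432

3.432


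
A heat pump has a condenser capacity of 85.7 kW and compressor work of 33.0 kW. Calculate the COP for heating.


COP_hp = Q_cond / W
COP_hp = 85.7 / 33.0
COP_hp = 2.597

2.597


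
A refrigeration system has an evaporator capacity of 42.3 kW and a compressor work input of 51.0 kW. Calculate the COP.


COP = Q_evap / W
COP = 42.3 / 51.0
COP = 0.829

0.829


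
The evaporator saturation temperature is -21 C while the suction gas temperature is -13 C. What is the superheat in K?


Superheat = T_suction - T_evap
Superheat = -13 - (-21)
Superheat = 8 K

8


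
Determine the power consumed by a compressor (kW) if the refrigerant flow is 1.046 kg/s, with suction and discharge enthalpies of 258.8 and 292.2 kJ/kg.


dh = 292.2 - 258.8 = 33.4 kJ/kg
W = m_dot * dh = 1.046 * 33.4 = 34.94 kW

34.94


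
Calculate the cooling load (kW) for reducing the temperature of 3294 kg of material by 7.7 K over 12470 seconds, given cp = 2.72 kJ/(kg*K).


Q = m * cp * dT / t
Q = 3294 * 2.72 * 7.7 / 12470
Q = 5.532 kW

5.532


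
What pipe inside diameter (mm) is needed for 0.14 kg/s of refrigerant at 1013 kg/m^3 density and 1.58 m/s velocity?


A = m_dot / (rho * v) = 0.14 / (1013 * 1.58) = 0.00008747047871 m^2
d = sqrt(4*A/pi) * 1000
d = 10.6 mm

10.6


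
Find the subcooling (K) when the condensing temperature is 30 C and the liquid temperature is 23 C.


Subcooling = T_cond - T_liquid
Subcooling = 30 - 23
Subcooling = 7 K

7


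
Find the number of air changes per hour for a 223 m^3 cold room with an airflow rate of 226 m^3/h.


ACH = flow / volume
ACH = 226 / 223
ACH = 1.013

1.013


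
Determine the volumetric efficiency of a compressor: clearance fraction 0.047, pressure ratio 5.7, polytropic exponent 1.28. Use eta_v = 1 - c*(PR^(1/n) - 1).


PR^(1/n) = 5.7^(1/1.28) = 3.8951773
eta_v = 1 - 0.047 * (3.8951773 - 1)
eta_v = 0.8639

0.8639


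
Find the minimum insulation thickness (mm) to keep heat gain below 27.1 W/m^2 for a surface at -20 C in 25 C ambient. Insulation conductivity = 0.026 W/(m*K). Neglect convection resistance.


dT = 25 - (-20) = 45 K
thickness = k * dT / q_max * 1000
thickness = 0.026 * 45 / 27.1 * 1000
thickness = 43.2 mm

43.2


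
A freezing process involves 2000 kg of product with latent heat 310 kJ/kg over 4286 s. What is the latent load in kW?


Q_lat = m * h_fg / t
Q_lat = 2000 * 310 / 4286
Q_lat = 144.66 kW

144.66


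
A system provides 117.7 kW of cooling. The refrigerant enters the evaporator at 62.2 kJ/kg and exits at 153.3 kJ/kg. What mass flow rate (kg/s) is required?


dh = 153.3 - 62.2 = 91.1 kJ/kg
m_dot = Q / dh = 117.7 / 91.1 = 1.292 kg/s

1.292


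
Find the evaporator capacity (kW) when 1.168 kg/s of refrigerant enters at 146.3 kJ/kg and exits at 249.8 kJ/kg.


dh = 249.8 - 146.3 = 103.5 kJ/kg
Q_evap = m_dot * dh = 1.168 * 103.5
Q_evap = 120.89 kW

120.89


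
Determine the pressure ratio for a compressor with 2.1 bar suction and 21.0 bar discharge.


PR = P_high / P_low
PR = 21.0 / 2.1
PR = 10.0

10.0


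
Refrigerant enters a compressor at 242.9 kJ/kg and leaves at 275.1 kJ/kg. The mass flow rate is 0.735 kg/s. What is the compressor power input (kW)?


dh = 275.1 - 242.9 = 32.2 kJ/kg
W = m_dot * dh = 0.735 * 32.2 = 23.67 kW

23.67


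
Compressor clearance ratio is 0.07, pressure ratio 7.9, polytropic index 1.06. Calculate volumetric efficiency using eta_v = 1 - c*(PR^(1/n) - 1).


PR^(1/n) = 7.9^(1/1.06) = 7.02777762
eta_v = 1 - 0.07 * (7.02777762 - 1)
eta_v = 0.5781

0.5781


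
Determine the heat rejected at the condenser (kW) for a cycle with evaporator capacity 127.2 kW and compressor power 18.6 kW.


Q_cond = Q_evap + W
Q_cond = 127.2 + 18.6
Q_cond = 145.8 kW

145.8


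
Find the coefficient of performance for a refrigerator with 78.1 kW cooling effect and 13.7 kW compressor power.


COP = Q_evap / W
COP = 78.1 / 13.7
COP = 5.701

5.701


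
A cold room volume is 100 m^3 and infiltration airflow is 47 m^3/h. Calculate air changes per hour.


ACH = flow / volume
ACH = 47 / 100
ACH = 0.47

0.47


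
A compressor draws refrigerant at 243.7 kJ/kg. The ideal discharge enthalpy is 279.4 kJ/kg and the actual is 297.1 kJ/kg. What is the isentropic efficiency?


dh_ideal = 279.4 - 243.7 = 35.7 kJ/kg
dh_actual = 297.1 - 243.7 = 53.4 kJ/kg
eta_s = dh_ideal / dh_actual = 35.7 / 53.4
eta_s = 0.6685

0.6685


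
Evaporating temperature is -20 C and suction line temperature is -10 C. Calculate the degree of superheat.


Superheat = T_suction - T_evap
Superheat = -10 - (-20)
Superheat = 10 K

10


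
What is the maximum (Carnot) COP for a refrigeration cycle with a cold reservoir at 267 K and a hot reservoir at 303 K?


dT = 303 - 267 = 36 K
COP_carnot = T_cold / dT = 267 / 36
COP_carnot = 7.417

7.417


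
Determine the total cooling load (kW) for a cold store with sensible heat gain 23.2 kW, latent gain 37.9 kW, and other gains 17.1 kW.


Q_total = Q_s + Q_l + Q_misc
Q_total = 23.2 + 37.9 + 17.1
Q_total = 78.2 kW

78.2


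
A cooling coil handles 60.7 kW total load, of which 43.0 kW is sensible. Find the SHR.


SHR = Q_sensible / Q_total
SHR = 43.0 / 60.7
SHR = 0.708

0.708


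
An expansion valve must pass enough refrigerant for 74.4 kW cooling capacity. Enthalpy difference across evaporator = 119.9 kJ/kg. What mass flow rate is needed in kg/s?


m_dot = Q / dh
m_dot = 74.4 / 119.9
m_dot = 0.6205 kg/s

0.6205


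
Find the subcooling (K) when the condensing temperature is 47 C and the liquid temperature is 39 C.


Subcooling = T_cond - T_liquid
Subcooling = 47 - 39
Subcooling = 8 K

8


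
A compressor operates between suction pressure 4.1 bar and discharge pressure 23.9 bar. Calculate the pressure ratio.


PR = P_high / P_low
PR = 23.9 / 4.1
PR = 5.829

5.829


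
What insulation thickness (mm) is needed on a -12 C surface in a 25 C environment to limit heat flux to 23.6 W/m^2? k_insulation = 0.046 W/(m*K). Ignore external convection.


dT = 25 - (-12) = 37 K
thickness = k * dT / q_max * 1000
thickness = 0.046 * 37 / 23.6 * 1000
thickness = 72.1 mm

72.1


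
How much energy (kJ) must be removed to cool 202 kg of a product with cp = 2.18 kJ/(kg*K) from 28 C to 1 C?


dT = 28 - (1) = 27 K
Q = m * cp * dT = 202 * 2.18 * 27
Q = 11890 kJ

11890


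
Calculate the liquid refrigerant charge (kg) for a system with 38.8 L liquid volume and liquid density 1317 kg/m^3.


Charge = V * rho / 1000
Charge = 38.8 * 1317 / 1000
Charge = 51.1 kg

51.1


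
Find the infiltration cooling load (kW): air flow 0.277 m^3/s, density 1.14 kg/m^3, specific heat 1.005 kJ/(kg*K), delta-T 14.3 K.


Q = V_dot * rho * cp * dT
Q = 0.277 * 1.14 * 1.005 * 14.3
Q = 4.538 kW

4.538


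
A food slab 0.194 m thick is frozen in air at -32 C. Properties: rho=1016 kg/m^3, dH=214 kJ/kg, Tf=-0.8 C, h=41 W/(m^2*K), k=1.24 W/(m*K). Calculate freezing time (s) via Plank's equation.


dT = -0.8 - (-32) = 31.2 K
term1 = a/(2h) = 0.194/(2*41) = 0.002365853659
term2 = a^2/(8k) = 0.194^2/(8*1.24) = 0.003793951613
t = rho*dH*1000/dT * (term1 + term2)
t = 1016*214*1000/31.2 * (0.002365853659 + 0.003793951613)
t = 42926 s

42926


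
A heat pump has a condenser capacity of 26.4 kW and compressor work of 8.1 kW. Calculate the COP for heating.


COP_hp = Q_cond / W
COP_hp = 26.4 / 8.1
COP_hp = 3.259

3.259


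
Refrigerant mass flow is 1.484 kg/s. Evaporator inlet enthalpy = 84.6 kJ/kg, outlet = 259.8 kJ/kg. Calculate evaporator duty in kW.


dh = 259.8 - 84.6 = 175.2 kJ/kg
Q_evap = m_dot * dh = 1.484 * 175.2
Q_evap = 260.0 kW

260.0


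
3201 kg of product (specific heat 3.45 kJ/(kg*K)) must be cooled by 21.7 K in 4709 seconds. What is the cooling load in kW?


Q = m * cp * dT / t
Q = 3201 * 3.45 * 21.7 / 4709
Q = 50.89 kW

50.89


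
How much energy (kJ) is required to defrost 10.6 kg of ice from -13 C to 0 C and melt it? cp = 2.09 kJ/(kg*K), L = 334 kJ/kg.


Sensible heat = cp * dT = 2.09 * 13 = 27.17 kJ/kg
Total per kg = 27.17 + 334 = 361.17 kJ/kg
Q = m * total = 10.6 * 361.17
Q = 3828.4 kJ

3828.4


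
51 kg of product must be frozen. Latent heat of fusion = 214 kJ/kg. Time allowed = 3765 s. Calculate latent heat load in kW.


Q_lat = m * h_fg / t
Q_lat = 51 * 214 / 3765
Q_lat = 2.9 kW

2.9


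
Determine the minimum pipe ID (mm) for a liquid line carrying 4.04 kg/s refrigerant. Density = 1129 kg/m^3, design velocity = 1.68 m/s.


A = m_dot / (rho * v) = 4.04 / (1129 * 1.68) = 0.00212999283 m^2
d = sqrt(4*A/pi) * 1000
d = 52.1 mm

52.1


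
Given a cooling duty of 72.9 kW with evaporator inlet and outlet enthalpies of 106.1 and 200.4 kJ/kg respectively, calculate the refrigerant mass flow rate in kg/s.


dh = 200.4 - 106.1 = 94.3 kJ/kg
m_dot = Q / dh = 72.9 / 94.3 = 0.7731 kg/s

0.7731


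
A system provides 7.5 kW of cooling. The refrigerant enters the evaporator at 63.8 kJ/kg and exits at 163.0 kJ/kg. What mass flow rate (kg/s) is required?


dh = 163.0 - 63.8 = 99.2 kJ/kg
m_dot = Q / dh = 7.5 / 99.2 = 0.0756 kg/s

0.0756


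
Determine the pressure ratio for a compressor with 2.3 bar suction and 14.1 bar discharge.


PR = P_high / P_low
PR = 14.1 / 2.3
PR = 6.13

6.13


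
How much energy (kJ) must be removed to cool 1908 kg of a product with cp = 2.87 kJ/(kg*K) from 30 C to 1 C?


dT = 30 - (1) = 29 K
Q = m * cp * dT = 1908 * 2.87 * 29
Q = 158803 kJ

158803


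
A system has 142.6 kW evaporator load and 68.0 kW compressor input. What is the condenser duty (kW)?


Q_cond = Q_evap + W
Q_cond = 142.6 + 68.0
Q_cond = 210.6 kW

210.6


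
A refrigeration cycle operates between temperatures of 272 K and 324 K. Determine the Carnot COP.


dT = 324 - 272 = 52 K
COP_carnot = T_cold / dT = 272 / 52
COP_carnot = 5.231

5.231


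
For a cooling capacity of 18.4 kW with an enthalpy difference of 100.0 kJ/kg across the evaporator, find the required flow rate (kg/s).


m_dot = Q / dh
m_dot = 18.4 / 100.0
m_dot = 0.184 kg/s

0.184


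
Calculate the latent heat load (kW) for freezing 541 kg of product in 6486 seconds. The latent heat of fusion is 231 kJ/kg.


Q_lat = m * h_fg / t
Q_lat = 541 * 231 / 6486
Q_lat = 19.27 kW

19.27


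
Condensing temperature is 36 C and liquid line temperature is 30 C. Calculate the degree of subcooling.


Subcooling = T_cond - T_liquid
Subcooling = 36 - 30
Subcooling = 6 K

6


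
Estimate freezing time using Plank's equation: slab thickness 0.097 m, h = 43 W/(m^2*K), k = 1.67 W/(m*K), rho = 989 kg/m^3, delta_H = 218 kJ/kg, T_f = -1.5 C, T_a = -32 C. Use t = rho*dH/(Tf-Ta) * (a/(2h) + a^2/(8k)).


dT = -1.5 - (-32) = 30.5 K
term1 = a/(2h) = 0.097/(2*43) = 0.001127906977
term2 = a^2/(8k) = 0.097^2/(8*1.67) = 0.0007042664671
t = rho*dH*1000/dT * (term1 + term2)
t = 989*218*1000/30.5 * (0.001127906977 + 0.0007042664671)
t = 12951 s

12951


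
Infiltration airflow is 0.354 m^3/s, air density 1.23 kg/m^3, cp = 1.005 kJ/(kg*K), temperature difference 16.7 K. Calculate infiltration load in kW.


Q = V_dot * rho * cp * dT
Q = 0.354 * 1.23 * 1.005 * 16.7
Q = 7.308 kW

7.308


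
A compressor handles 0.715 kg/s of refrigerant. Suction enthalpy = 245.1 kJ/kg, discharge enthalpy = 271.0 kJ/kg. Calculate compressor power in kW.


dh = 271.0 - 245.1 = 25.9 kJ/kg
W = m_dot * dh = 0.715 * 25.9 = 18.52 kW

18.52


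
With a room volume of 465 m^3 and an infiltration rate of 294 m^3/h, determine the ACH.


ACH = flow / volume
ACH = 294 / 465
ACH = 0.632

0.632


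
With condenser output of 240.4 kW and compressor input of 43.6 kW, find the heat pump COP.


COP_hp = Q_cond / W
COP_hp = 240.4 / 43.6
COP_hp = 5.514

5.514


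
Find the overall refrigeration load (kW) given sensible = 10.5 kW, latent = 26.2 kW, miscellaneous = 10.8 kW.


Q_total = Q_s + Q_l + Q_misc
Q_total = 10.5 + 26.2 + 10.8
Q_total = 47.5 kW

47.5


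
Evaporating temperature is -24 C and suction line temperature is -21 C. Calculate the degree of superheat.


Superheat = T_suction - T_evap
Superheat = -21 - (-24)
Superheat = 3 K

3


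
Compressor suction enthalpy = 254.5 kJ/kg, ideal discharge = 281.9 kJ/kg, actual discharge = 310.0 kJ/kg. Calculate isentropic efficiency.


dh_ideal = 281.9 - 254.5 = 27.4 kJ/kg
dh_actual = 310.0 - 254.5 = 55.5 kJ/kg
eta_s = dh_ideal / dh_actual = 27.4 / 55.5
eta_s = 0.4937

0.4937


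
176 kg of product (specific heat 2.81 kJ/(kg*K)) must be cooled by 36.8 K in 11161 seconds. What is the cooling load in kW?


Q = m * cp * dT / t
Q = 176 * 2.81 * 36.8 / 11161
Q = 1.631 kW

1.631


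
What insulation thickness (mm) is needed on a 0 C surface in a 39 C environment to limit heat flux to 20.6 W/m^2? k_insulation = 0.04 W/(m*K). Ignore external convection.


dT = 39 - (0) = 39 K
thickness = k * dT / q_max * 1000
thickness = 0.04 * 39 / 20.6 * 1000
thickness = 75.7 mm

75.7


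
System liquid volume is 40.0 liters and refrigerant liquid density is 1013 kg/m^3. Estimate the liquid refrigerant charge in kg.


Charge = V * rho / 1000
Charge = 40.0 * 1013 / 1000
Charge = 40.52 kg

40.52


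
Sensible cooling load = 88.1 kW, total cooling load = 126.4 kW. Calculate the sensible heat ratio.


SHR = Q_sensible / Q_total
SHR = 88.1 / 126.4
SHR = 0.697

0.697


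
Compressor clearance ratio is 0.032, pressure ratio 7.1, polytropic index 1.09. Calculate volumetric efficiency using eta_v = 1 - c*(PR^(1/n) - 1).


PR^(1/n) = 7.1^(1/1.09) = 6.03908249
eta_v = 1 - 0.032 * (6.03908249 - 1)
eta_v = 0.8387

0.8387


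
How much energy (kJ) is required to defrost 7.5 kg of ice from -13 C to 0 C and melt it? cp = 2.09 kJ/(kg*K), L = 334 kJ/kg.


Sensible heat = cp * dT = 2.09 * 13 = 27.17 kJ/kg
Total per kg = 27.17 + 334 = 361.17 kJ/kg
Q = m * total = 7.5 * 361.17
Q = 2708.8 kJ

2708.8


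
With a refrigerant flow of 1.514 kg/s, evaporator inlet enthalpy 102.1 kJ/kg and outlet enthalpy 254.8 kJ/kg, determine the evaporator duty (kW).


dh = 254.8 - 102.1 = 152.7 kJ/kg
Q_evap = m_dot * dh = 1.514 * 152.7
Q_evap = 231.19 kW

231.19


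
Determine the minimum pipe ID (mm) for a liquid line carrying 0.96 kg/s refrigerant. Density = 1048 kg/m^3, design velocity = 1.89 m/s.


A = m_dot / (rho * v) = 0.96 / (1048 * 1.89) = 0.0004846722404 m^2
d = sqrt(4*A/pi) * 1000
d = 24.8 mm

24.8


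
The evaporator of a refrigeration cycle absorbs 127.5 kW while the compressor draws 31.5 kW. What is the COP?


COP = Q_evap / W
COP = 127.5 / 31.5
COP = 4.048

4.048


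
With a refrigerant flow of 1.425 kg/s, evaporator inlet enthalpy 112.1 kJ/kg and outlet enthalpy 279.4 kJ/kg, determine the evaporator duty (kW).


dh = 279.4 - 112.1 = 167.3 kJ/kg
Q_evap = m_dot * dh = 1.425 * 167.3
Q_evap = 238.4 kW

238.4


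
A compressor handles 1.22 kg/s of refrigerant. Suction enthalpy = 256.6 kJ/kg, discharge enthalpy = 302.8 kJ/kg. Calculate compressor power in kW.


dh = 302.8 - 256.6 = 46.2 kJ/kg
W = m_dot * dh = 1.22 * 46.2 = 56.36 kW

56.36


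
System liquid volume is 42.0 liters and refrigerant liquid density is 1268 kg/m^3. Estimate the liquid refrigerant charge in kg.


Charge = V * rho / 1000
Charge = 42.0 * 1268 / 1000
Charge = 53.26 kg

53.26


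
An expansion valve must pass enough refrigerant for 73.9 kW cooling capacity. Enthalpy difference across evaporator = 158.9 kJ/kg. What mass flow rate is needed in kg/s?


m_dot = Q / dh
m_dot = 73.9 / 158.9
m_dot = 0.4651 kg/s

0.4651


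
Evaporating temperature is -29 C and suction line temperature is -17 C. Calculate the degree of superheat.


Superheat = T_suction - T_evap
Superheat = -17 - (-29)
Superheat = 12 K

12


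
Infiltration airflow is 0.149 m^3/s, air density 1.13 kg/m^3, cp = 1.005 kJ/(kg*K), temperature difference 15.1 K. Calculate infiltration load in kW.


Q = V_dot * rho * cp * dT
Q = 0.149 * 1.13 * 1.005 * 15.1
Q = 2.555 kW

2.555


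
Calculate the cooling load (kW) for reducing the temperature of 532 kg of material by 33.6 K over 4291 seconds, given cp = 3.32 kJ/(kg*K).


Q = m * cp * dT / t
Q = 532 * 3.32 * 33.6 / 4291
Q = 13.83 kW

13.83


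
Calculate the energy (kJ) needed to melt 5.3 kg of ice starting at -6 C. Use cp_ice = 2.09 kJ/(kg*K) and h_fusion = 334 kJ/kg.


Sensible heat = cp * dT = 2.09 * 6 = 12.54 kJ/kg
Total per kg = 12.54 + 334 = 346.54 kJ/kg
Q = m * total = 5.3 * 346.54
Q = 1836.7 kJ

1836.7


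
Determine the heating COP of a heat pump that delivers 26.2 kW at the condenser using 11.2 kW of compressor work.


COP_hp = Q_cond / W
COP_hp = 26.2 / 11.2
COP_hp = 2.339

2.339


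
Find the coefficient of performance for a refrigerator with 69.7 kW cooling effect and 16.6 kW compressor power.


COP = Q_evap / W
COP = 69.7 / 16.6
COP = 4.199

4.199


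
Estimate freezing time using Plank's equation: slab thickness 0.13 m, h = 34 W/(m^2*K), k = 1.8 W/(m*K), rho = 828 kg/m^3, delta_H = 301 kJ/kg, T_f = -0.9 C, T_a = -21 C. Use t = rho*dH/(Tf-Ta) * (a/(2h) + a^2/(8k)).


dT = -0.9 - (-21) = 20.1 K
term1 = a/(2h) = 0.13/(2*34) = 0.001911764706
term2 = a^2/(8k) = 0.13^2/(8*1.8) = 0.001173611111
t = rho*dH*1000/dT * (term1 + term2)
t = 828*301*1000/20.1 * (0.001911764706 + 0.001173611111)
t = 38257 s

38257


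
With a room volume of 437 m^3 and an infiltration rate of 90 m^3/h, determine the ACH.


ACH = flow / volume
ACH = 90 / 437
ACH = 0.206

0.206


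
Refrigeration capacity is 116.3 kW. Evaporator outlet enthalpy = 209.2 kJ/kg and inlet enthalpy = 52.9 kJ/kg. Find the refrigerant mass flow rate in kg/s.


dh = 209.2 - 52.9 = 156.3 kJ/kg
m_dot = Q / dh = 116.3 / 156.3 = 0.7441 kg/s

0.7441


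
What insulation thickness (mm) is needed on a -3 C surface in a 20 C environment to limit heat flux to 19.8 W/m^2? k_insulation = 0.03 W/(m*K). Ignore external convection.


dT = 20 - (-3) = 23 K
thickness = k * dT / q_max * 1000
thickness = 0.03 * 23 / 19.8 * 1000
thickness = 34.8 mm

34.8


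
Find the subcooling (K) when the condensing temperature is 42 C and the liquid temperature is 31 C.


Subcooling = T_cond - T_liquid
Subcooling = 42 - 31
Subcooling = 11 K

11


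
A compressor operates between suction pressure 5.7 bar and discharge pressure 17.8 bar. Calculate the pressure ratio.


PR = P_high / P_low
PR = 17.8 / 5.7
PR = 3.123

3.123


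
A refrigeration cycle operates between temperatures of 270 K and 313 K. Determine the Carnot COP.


dT = 313 - 270 = 43 K
COP_carnot = T_cold / dT = 270 / 43
COP_carnot = 6.279

6.279


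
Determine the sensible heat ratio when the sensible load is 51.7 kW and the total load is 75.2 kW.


SHR = Q_sensible / Q_total
SHR = 51.7 / 75.2
SHR = 0.688

0.688


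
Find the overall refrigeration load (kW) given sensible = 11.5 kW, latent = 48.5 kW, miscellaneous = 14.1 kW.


Q_total = Q_s + Q_l + Q_misc
Q_total = 11.5 + 48.5 + 14.1
Q_total = 74.1 kW

74.1


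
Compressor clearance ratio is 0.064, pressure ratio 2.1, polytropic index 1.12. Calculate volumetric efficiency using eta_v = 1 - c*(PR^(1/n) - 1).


PR^(1/n) = 2.1^(1/1.12) = 1.93952686
eta_v = 1 - 0.064 * (1.93952686 - 1)
eta_v = 0.9399

0.9399


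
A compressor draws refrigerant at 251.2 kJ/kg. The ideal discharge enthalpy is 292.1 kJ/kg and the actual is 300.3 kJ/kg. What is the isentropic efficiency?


dh_ideal = 292.1 - 251.2 = 40.9 kJ/kg
dh_actual = 300.3 - 251.2 = 49.1 kJ/kg
eta_s = dh_ideal / dh_actual = 40.9 / 49.1
eta_s = 0.833

0.833


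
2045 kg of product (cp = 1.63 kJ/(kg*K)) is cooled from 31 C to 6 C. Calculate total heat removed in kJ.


dT = 31 - (6) = 25 K
Q = m * cp * dT = 2045 * 1.63 * 25
Q = 83334 kJ

83334


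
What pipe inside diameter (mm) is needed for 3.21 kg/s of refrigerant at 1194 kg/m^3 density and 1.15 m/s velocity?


A = m_dot / (rho * v) = 3.21 / (1194 * 1.15) = 0.002337775836 m^2
d = sqrt(4*A/pi) * 1000
d = 54.6 mm

54.6


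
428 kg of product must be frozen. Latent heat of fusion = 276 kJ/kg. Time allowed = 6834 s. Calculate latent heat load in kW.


Q_lat = m * h_fg / t
Q_lat = 428 * 276 / 6834
Q_lat = 17.29 kW

17.29


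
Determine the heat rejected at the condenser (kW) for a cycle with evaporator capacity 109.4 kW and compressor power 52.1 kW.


Q_cond = Q_evap + W
Q_cond = 109.4 + 52.1
Q_cond = 161.5 kW

161.5


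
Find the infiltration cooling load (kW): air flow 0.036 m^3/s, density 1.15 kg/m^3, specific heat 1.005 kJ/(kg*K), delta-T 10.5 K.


Q = V_dot * rho * cp * dT
Q = 0.036 * 1.15 * 1.005 * 10.5
Q = 0.437 kW

0.437


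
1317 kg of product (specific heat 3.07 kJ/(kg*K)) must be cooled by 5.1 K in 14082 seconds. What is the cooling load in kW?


Q = m * cp * dT / t
Q = 1317 * 3.07 * 5.1 / 14082
Q = 1.464 kW

1.464


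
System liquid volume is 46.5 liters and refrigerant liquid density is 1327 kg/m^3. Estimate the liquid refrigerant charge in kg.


Charge = V * rho / 1000
Charge = 46.5 * 1327 / 1000
Charge = 61.71 kg

61.71


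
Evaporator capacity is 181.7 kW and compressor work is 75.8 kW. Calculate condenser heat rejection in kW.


Q_cond = Q_evap + W
Q_cond = 181.7 + 75.8
Q_cond = 257.5 kW

257.5


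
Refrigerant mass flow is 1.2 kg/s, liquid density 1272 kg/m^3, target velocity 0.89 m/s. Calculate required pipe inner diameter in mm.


A = m_dot / (rho * v) = 1.2 / (1272 * 0.89) = 0.00105999576 m^2
d = sqrt(4*A/pi) * 1000
d = 36.7 mm

36.7


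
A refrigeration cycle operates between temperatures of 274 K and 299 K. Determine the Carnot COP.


dT = 299 - 274 = 25 K
COP_carnot = T_cold / dT = 274 / 25
COP_carnot = 10.96

10.96


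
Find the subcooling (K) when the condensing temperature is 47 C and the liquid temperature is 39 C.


Subcooling = T_cond - T_liquid
Subcooling = 47 - 39
Subcooling = 8 K

8


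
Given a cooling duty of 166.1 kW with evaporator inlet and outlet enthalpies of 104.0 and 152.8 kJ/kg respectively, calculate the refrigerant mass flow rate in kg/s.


dh = 152.8 - 104.0 = 48.8 kJ/kg
m_dot = Q / dh = 166.1 / 48.8 = 3.4037 kg/s

3.4037


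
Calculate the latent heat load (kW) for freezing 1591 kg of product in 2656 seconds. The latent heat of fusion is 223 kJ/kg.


Q_lat = m * h_fg / t
Q_lat = 1591 * 223 / 2656
Q_lat = 133.58 kW

133.58


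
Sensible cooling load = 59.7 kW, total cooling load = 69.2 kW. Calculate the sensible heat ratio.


SHR = Q_sensible / Q_total
SHR = 59.7 / 69.2
SHR = 0.863

0.863


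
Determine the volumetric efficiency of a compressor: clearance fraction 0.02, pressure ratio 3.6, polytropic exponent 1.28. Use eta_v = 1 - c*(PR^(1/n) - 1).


PR^(1/n) = 3.6^(1/1.28) = 2.72026572
eta_v = 1 - 0.02 * (2.72026572 - 1)
eta_v = 0.9656

0.9656


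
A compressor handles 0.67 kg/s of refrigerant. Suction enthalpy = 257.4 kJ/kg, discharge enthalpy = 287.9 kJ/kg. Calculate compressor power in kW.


dh = 287.9 - 257.4 = 30.5 kJ/kg
W = m_dot * dh = 0.67 * 30.5 = 20.44 kW

20.44


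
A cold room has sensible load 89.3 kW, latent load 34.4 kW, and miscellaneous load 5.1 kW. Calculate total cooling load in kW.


Q_total = Q_s + Q_l + Q_misc
Q_total = 89.3 + 34.4 + 5.1
Q_total = 128.8 kW

128.8


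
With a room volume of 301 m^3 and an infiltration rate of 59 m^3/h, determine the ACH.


ACH = flow / volume
ACH = 59 / 301
ACH = 0.196

0.196


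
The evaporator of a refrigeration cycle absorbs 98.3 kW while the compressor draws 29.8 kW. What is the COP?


COP = Q_evap / W
COP = 98.3 / 29.8
COP = 3.299

3.299


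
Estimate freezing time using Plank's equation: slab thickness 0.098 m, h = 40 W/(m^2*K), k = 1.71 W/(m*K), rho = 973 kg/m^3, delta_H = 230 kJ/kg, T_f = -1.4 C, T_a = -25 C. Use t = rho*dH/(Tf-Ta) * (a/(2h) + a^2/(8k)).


dT = -1.4 - (-25) = 23.6 K
term1 = a/(2h) = 0.098/(2*40) = 0.001225
term2 = a^2/(8k) = 0.098^2/(8*1.71) = 0.0007020467836
t = rho*dH*1000/dT * (term1 + term2)
t = 973*230*1000/23.6 * (0.001225 + 0.0007020467836)
t = 18273 s

18273


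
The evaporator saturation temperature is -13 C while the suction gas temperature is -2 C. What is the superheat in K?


Superheat = T_suction - T_evap
Superheat = -2 - (-13)
Superheat = 11 K

11


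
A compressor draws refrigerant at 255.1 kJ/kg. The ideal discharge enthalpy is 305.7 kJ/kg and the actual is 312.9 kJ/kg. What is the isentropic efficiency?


dh_ideal = 305.7 - 255.1 = 50.6 kJ/kg
dh_actual = 312.9 - 255.1 = 57.8 kJ/kg
eta_s = dh_ideal / dh_actual = 50.6 / 57.8
eta_s = 0.8754

0.8754


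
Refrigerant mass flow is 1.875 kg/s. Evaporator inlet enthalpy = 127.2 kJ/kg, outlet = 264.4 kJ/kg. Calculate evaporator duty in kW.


dh = 264.4 - 127.2 = 137.2 kJ/kg
Q_evap = m_dot * dh = 1.875 * 137.2
Q_evap = 257.25 kW

257.25


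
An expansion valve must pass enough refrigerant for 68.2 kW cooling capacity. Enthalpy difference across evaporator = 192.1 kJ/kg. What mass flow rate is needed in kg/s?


m_dot = Q / dh
m_dot = 68.2 / 192.1
m_dot = 0.355 kg/s

0.355


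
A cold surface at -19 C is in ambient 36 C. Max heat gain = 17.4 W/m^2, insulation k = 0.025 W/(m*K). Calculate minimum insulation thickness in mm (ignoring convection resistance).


dT = 36 - (-19) = 55 K
thickness = k * dT / q_max * 1000
thickness = 0.025 * 55 / 17.4 * 1000
thickness = 79.0 mm

79.0


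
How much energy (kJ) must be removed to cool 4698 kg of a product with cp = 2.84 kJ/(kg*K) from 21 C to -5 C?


dT = 21 - (-5) = 26 K
Q = m * cp * dT = 4698 * 2.84 * 26
Q = 346900 kJ

346900


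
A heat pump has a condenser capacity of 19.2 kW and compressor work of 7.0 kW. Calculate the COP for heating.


COP_hp = Q_cond / W
COP_hp = 19.2 / 7.0
COP_hp = 2.743

2.743


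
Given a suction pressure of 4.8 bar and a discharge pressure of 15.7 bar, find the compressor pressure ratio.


PR = P_high / P_low
PR = 15.7 / 4.8
PR = 3.271

3.271


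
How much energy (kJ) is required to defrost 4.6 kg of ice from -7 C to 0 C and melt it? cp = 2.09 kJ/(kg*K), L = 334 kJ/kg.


Sensible heat = cp * dT = 2.09 * 7 = 14.63 kJ/kg
Total per kg = 14.63 + 334 = 348.63 kJ/kg
Q = m * total = 4.6 * 348.63
Q = 1603.7 kJ

1603.7


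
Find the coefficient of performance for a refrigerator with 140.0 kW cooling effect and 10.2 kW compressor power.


COP = Q_evap / W
COP = 140.0 / 10.2
COP = 13.725

13.725


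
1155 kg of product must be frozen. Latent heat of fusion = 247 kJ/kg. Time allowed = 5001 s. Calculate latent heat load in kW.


Q_lat = m * h_fg / t
Q_lat = 1155 * 247 / 5001
Q_lat = 57.05 kW

57.05


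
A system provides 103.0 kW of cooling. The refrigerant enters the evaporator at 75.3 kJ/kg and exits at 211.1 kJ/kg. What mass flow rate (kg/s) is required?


dh = 211.1 - 75.3 = 135.8 kJ/kg
m_dot = Q / dh = 103.0 / 135.8 = 0.7585 kg/s

0.7585


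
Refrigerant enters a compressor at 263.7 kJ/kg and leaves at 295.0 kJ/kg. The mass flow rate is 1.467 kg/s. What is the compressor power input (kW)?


dh = 295.0 - 263.7 = 31.3 kJ/kg
W = m_dot * dh = 1.467 * 31.3 = 45.92 kW

45.92


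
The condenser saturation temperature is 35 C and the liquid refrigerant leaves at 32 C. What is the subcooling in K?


Subcooling = T_cond - T_liquid
Subcooling = 35 - 32
Subcooling = 3 K

3


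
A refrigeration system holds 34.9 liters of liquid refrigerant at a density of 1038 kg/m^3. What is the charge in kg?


Charge = V * rho / 1000
Charge = 34.9 * 1038 / 1000
Charge = 36.23 kg

36.23


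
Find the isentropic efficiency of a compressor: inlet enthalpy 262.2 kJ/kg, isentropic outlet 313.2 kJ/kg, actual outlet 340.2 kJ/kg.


dh_ideal = 313.2 - 262.2 = 51.0 kJ/kg
dh_actual = 340.2 - 262.2 = 78.0 kJ/kg
eta_s = dh_ideal / dh_actual = 51.0 / 78.0
eta_s = 0.6538

0.6538


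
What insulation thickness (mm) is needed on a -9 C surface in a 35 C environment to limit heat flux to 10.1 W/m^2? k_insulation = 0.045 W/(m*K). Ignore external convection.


dT = 35 - (-9) = 44 K
thickness = k * dT / q_max * 1000
thickness = 0.045 * 44 / 10.1 * 1000
thickness = 196.0 mm

196.0


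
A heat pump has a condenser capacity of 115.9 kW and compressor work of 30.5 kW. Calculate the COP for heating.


COP_hp = Q_cond / W
COP_hp = 115.9 / 30.5
COP_hp = 3.8

3.8


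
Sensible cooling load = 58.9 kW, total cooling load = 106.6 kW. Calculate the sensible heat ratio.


SHR = Q_sensible / Q_total
SHR = 58.9 / 106.6
SHR = 0.553

0.553


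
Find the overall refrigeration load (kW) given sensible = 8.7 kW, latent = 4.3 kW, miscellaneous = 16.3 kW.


Q_total = Q_s + Q_l + Q_misc
Q_total = 8.7 + 4.3 + 16.3
Q_total = 29.3 kW

29.3


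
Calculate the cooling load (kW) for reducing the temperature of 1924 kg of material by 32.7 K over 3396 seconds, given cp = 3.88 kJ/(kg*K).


Q = m * cp * dT / t
Q = 1924 * 3.88 * 32.7 / 3396
Q = 71.881 kW

71.881


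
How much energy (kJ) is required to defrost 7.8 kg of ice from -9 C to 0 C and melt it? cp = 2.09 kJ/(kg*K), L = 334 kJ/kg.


Sensible heat = cp * dT = 2.09 * 9 = 18.81 kJ/kg
Total per kg = 18.81 + 334 = 352.81 kJ/kg
Q = m * total = 7.8 * 352.81
Q = 2751.9 kJ

2751.9


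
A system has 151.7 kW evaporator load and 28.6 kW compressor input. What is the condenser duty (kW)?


Q_cond = Q_evap + W
Q_cond = 151.7 + 28.6
Q_cond = 180.3 kW

180.3


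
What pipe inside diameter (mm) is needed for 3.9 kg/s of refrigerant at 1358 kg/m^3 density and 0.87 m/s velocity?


A = m_dot / (rho * v) = 3.9 / (1358 * 0.87) = 0.003301000457 m^2
d = sqrt(4*A/pi) * 1000
d = 64.8 mm

64.8


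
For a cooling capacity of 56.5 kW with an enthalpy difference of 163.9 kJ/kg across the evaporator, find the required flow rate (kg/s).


m_dot = Q / dh
m_dot = 56.5 / 163.9
m_dot = 0.3447 kg/s

0.3447


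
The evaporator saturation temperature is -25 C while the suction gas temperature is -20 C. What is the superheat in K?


Superheat = T_suction - T_evap
Superheat = -20 - (-25)
Superheat = 5 K

5


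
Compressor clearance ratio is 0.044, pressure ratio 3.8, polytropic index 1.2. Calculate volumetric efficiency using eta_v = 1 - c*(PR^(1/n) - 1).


PR^(1/n) = 3.8^(1/1.2) = 3.04195648
eta_v = 1 - 0.044 * (3.04195648 - 1)
eta_v = 0.9102

0.9102


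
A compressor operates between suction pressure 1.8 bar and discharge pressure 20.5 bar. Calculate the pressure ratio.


PR = P_high / P_low
PR = 20.5 / 1.8
PR = 11.389

11.389


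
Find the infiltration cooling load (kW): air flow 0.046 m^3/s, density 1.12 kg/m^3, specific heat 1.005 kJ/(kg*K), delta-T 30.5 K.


Q = V_dot * rho * cp * dT
Q = 0.046 * 1.12 * 1.005 * 30.5
Q = 1.579 kW

1.579


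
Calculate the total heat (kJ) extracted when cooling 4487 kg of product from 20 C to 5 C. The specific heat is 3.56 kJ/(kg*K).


dT = 20 - (5) = 15 K
Q = m * cp * dT = 4487 * 3.56 * 15
Q = 239606 kJ

239606


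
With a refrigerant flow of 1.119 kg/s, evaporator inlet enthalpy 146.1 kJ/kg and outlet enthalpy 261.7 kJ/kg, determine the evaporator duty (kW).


dh = 261.7 - 146.1 = 115.6 kJ/kg
Q_evap = m_dot * dh = 1.119 * 115.6
Q_evap = 129.36 kW

129.36


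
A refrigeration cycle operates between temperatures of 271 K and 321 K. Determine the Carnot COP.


dT = 321 - 271 = 50 K
COP_carnot = T_cold / dT = 271 / 50
COP_carnot = 5.42

5.42


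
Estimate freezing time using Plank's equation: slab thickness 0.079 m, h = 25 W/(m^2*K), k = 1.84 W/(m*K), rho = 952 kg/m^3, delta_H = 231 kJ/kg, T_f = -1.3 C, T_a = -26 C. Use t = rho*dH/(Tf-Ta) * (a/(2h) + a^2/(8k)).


dT = -1.3 - (-26) = 24.7 K
term1 = a/(2h) = 0.079/(2*25) = 0.00158
term2 = a^2/(8k) = 0.079^2/(8*1.84) = 0.0004239809783
t = rho*dH*1000/dT * (term1 + term2)
t = 952*231*1000/24.7 * (0.00158 + 0.0004239809783)
t = 17842 s

17842


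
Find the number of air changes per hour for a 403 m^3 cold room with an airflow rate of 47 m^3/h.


ACH = flow / volume
ACH = 47 / 403
ACH = 0.117

0.117


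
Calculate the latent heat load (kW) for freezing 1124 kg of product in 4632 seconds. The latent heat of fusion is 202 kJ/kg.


Q_lat = m * h_fg / t
Q_lat = 1124 * 202 / 4632
Q_lat = 49.02 kW

49.02


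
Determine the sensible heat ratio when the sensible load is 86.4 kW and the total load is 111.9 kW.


SHR = Q_sensible / Q_total
SHR = 86.4 / 111.9
SHR = 0.772

0.772


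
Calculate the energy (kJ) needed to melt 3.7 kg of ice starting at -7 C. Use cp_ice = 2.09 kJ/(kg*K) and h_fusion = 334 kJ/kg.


Sensible heat = cp * dT = 2.09 * 7 = 14.63 kJ/kg
Total per kg = 14.63 + 334 = 348.63 kJ/kg
Q = m * total = 3.7 * 348.63
Q = 1289.9 kJ

1289.9


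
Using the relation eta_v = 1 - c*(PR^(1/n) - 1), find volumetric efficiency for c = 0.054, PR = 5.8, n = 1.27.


PR^(1/n) = 5.8^(1/1.27) = 3.9913922
eta_v = 1 - 0.054 * (3.9913922 - 1)
eta_v = 0.8385

0.8385


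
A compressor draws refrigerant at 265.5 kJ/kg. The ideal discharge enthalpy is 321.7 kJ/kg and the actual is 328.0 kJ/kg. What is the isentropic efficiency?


dh_ideal = 321.7 - 265.5 = 56.2 kJ/kg
dh_actual = 328.0 - 265.5 = 62.5 kJ/kg
eta_s = dh_ideal / dh_actual = 56.2 / 62.5
eta_s = 0.8992

0.8992


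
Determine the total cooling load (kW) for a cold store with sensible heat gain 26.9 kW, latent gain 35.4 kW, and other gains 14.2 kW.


Q_total = Q_s + Q_l + Q_misc
Q_total = 26.9 + 35.4 + 14.2
Q_total = 76.5 kW

76.5


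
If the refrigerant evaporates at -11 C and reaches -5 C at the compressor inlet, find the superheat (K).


Superheat = T_suction - T_evap
Superheat = -5 - (-11)
Superheat = 6 K

6


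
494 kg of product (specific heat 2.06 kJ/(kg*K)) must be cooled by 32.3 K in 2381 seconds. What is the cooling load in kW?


Q = m * cp * dT / t
Q = 494 * 2.06 * 32.3 / 2381
Q = 13.805 kW

13.805


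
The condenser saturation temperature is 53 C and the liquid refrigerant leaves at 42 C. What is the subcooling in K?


Subcooling = T_cond - T_liquid
Subcooling = 53 - 42
Subcooling = 11 K

11


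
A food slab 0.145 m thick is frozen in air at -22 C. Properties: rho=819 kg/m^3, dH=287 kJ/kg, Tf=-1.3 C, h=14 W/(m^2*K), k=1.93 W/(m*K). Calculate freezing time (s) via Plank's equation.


dT = -1.3 - (-22) = 20.7 K
term1 = a/(2h) = 0.145/(2*14) = 0.005178571429
term2 = a^2/(8k) = 0.145^2/(8*1.93) = 0.001361722798
t = rho*dH*1000/dT * (term1 + term2)
t = 819*287*1000/20.7 * (0.005178571429 + 0.001361722798)
t = 74266 s

74266


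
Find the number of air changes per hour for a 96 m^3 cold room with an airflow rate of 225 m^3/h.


ACH = flow / volume
ACH = 225 / 96
ACH = 2.344

2.344


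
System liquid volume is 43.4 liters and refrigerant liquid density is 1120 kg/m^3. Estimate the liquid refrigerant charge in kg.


Charge = V * rho / 1000
Charge = 43.4 * 1120 / 1000
Charge = 48.61 kg

48.61


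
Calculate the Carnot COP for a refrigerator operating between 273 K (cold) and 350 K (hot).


dT = 350 - 273 = 77 K
COP_carnot = T_cold / dT = 273 / 77
COP_carnot = 3.545

3.545


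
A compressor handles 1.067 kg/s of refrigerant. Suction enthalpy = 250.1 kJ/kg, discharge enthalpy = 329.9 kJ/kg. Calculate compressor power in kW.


dh = 329.9 - 250.1 = 79.8 kJ/kg
W = m_dot * dh = 1.067 * 79.8 = 85.15 kW

85.15


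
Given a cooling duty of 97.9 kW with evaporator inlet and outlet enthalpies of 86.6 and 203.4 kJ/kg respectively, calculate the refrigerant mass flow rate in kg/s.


dh = 203.4 - 86.6 = 116.8 kJ/kg
m_dot = Q / dh = 97.9 / 116.8 = 0.8382 kg/s

0.8382


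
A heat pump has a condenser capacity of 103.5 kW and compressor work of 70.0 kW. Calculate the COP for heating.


COP_hp = Q_cond / W
COP_hp = 103.5 / 70.0
COP_hp = 1.479

1.479


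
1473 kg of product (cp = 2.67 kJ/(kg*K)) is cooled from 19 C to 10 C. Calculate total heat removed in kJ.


dT = 19 - (10) = 9 K
Q = m * cp * dT = 1473 * 2.67 * 9
Q = 35396 kJ

35396


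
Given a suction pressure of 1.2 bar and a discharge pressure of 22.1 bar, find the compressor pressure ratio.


PR = P_high / P_low
PR = 22.1 / 1.2
PR = 18.417

18.417


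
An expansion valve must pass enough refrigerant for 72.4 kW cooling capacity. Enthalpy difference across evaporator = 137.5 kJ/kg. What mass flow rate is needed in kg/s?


m_dot = Q / dh
m_dot = 72.4 / 137.5
m_dot = 0.5265 kg/s

0.5265


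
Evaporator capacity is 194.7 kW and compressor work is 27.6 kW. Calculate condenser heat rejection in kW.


Q_cond = Q_evap + W
Q_cond = 194.7 + 27.6
Q_cond = 222.3 kW

222.3


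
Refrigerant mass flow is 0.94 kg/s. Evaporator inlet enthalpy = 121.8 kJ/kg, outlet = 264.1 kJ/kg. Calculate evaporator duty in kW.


dh = 264.1 - 121.8 = 142.3 kJ/kg
Q_evap = m_dot * dh = 0.94 * 142.3
Q_evap = 133.76 kW

133.76


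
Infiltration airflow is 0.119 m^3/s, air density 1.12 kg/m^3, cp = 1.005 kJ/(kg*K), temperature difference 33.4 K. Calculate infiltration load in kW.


Q = V_dot * rho * cp * dT
Q = 0.119 * 1.12 * 1.005 * 33.4
Q = 4.474 kW

4.474


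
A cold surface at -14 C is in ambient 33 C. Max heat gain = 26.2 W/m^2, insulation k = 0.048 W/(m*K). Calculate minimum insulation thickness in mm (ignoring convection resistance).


dT = 33 - (-14) = 47 K
thickness = k * dT / q_max * 1000
thickness = 0.048 * 47 / 26.2 * 1000
thickness = 86.1 mm

86.1
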